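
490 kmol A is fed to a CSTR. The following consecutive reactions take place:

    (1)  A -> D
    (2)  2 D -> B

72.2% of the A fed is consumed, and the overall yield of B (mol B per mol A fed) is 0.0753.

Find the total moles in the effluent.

Conversion of A: A consumed = 1ξ₁ = 0.722 × 490 → ξ₁ = 353.8 kmol.
Yield of B: 1ξ₂ / 490 = 0.0753 → ξ₂ = 36.9 kmol.
Outlet amounts (n = n₀ + Σ ν·ξ):
  A: 490 − 1(353.8) = 136.2
  D: 0 + 1(353.8) − 2(36.9) = 280
  B: 0 + 1(36.9) = 36.9
Total out = 136.2 + 280 + 36.9 = 453.1 kmol.

453 kmol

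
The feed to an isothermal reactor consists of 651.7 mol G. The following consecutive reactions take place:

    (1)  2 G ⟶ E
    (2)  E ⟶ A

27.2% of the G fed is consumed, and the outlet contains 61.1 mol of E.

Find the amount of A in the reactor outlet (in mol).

Conversion of G: G consumed = 2ξ₁ = 0.272 × 651.7 → ξ₁ = 88.63 mol.
E balance: n_E = 0 + 1ξ₁ − 1ξ₂ = 61.1 → ξ₂ = (1·88.63 − 61.1)/1 = 27.53 mol.
Outlet amounts (n = n₀ + Σ ν·ξ):
  G: 651.7 − 2(88.63) = 474.4
  E: 0 + 1(88.63) − 1(27.53) = 61.1
  A: 0 + 1(27.53) = 27.53

27.5 mol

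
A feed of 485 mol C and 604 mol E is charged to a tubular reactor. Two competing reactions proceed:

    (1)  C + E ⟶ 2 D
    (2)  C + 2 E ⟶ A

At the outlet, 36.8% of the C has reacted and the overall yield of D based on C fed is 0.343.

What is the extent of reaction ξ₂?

Yield of D: 2ξ₁ / 485 = 0.343 → ξ₁ = 83.18 mol.
Conversion of C: 1ξ₁ + 1ξ₂ = 0.368 × 485 = 178.5 → ξ₂ = 95.3 mol.
Outlet amounts (n = n₀ + Σ ν·ξ):
  C: 485 − 1(83.18) − 1(95.3) = 306.5
  E: 604 − 1(83.18) − 2(95.3) = 330.2
  D: 0 + 2(83.18) = 166.4
  A: 0 + 1(95.3) = 95.3

ξ₂ = 95.3 mol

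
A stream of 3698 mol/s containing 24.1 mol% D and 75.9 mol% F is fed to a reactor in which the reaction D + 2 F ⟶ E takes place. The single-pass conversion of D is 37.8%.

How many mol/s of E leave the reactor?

337 mol/s

D reacted = 0.378 × 891.2 = 336.9 mol/s; ν_D = −1, so ξ = 336.9/1 = 336.9 mol/s.
Outlet amounts (n = n₀ + ν ξ):
  D: 891.2 − 1(336.9) = 554.3
  F: 2807 − 2(336.9) = 2133
  E: 0 + 1(336.9) = 336.9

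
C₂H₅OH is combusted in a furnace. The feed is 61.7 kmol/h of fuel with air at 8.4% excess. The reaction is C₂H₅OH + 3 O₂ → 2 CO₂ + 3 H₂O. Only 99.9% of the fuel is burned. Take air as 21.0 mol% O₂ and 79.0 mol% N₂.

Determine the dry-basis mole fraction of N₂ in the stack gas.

Stoichiometric O₂ = 3 × 61.7 = 185.1 kmol/h; O₂ fed = 185.1 × 1.084 = 200.6 kmol/h.
N₂ fed = 200.6 × 79/21 = 754.8 kmol/h.
Fuel reacted = 0.999 × 61.7 → ξ = 61.64 kmol/h.
Outlet (n = n₀ + ν ξ):
  C₂H₅OH: 61.7 − 1(61.64) = 0.0617
  O₂: 200.6 − 3(61.64) = 15.73
  N₂: 754.8 (inert)
  CO₂: 0 + 2(61.64) = 123.3
  H₂O: 0 + 3(61.64) = 184.9
Dry total = 893.9 kmol/h; y_N₂ (dry) = 754.8 / 893.9 = 0.8444.

0.844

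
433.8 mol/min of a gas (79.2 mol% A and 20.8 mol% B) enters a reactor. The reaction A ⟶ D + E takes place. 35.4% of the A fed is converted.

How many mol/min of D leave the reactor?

A reacted = 0.354 × 343.6 = 121.6 mol/min; ν_A = −1, so ξ = 121.6/1 = 121.6 mol/min.
Outlet amounts (n = n₀ + ν ξ):
  A: 343.6 − 1(121.6) = 221.9
  D: 0 + 1(121.6) = 121.6
  E: 0 + 1(121.6) = 121.6
  B: 90.23 (inert)

122 mol/min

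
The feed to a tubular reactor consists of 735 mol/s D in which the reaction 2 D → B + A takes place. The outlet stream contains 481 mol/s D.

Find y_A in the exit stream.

For D: n = n₀ − 2ξ → 481 = 735 − 2ξ, giving ξ = 127 mol/s.
Outlet amounts (n = n₀ + ν ξ):
  D: 735 − 2(127) = 481
  B: 0 + 1(127) = 127
  A: 0 + 1(127) = 127
Total out = 735 mol/s; y_A = 127 / 735 = 0.1728.

0.173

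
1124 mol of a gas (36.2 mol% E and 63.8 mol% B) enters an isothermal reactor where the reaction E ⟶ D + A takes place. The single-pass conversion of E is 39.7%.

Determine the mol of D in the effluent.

162 mol

E reacted = 0.397 × 406.9 = 161.5 mol; ν_E = −1, so ξ = 161.5/1 = 161.5 mol.
Outlet amounts (n = n₀ + ν ξ):
  E: 406.9 − 1(161.5) = 245.4
  D: 0 + 1(161.5) = 161.5
  A: 0 + 1(161.5) = 161.5
  B: 717.1 (inert)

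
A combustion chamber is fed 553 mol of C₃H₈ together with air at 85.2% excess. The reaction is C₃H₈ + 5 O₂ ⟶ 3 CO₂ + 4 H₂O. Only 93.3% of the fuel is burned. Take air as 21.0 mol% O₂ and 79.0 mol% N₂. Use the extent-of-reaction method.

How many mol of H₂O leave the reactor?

Stoichiometric O₂ = 5 × 553 = 2765 mol; O₂ fed = 2765 × 1.852 = 5121 mol.
N₂ fed = 5121 × 79/21 = 19260 mol.
Fuel reacted = 0.933 × 553 → ξ = 515.9 mol.
Outlet (n = n₀ + ν ξ):
  C₃H₈: 553 − 1(515.9) = 37.05
  O₂: 5121 − 5(515.9) = 2541
  N₂: 19260 (inert)
  CO₂: 0 + 3(515.9) = 1548
  H₂O: 0 + 4(515.9) = 2064

2060 mol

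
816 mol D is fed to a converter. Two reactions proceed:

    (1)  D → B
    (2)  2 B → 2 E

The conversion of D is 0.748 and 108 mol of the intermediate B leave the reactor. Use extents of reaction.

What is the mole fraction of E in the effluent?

0.616

Conversion of D: D consumed = 1ξ₁ = 0.748 × 816 → ξ₁ = 610.4 mol.
B balance: n_B = 0 + 1ξ₁ − 2ξ₂ = 108 → ξ₂ = (1·610.4 − 108)/2 = 251.2 mol.
Outlet amounts (n = n₀ + Σ ν·ξ):
  D: 816 − 1(610.4) = 205.6
  B: 0 + 1(610.4) − 2(251.2) = 108
  E: 0 + 2(251.2) = 502.4
Total out = 816 mol; y_E = 502.4 / 816 = 0.6156.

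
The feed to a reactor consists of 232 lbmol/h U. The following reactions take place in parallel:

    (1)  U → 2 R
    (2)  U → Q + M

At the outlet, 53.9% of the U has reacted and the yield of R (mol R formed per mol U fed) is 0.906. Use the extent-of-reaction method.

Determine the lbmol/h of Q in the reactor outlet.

Yield of R: 2ξ₁ / 232 = 0.906 → ξ₁ = 105.1 lbmol/h.
Conversion of U: 1ξ₁ + 1ξ₂ = 0.539 × 232 = 125 → ξ₂ = 19.95 lbmol/h.
Outlet amounts (n = n₀ + Σ ν·ξ):
  U: 232 − 1(105.1) − 1(19.95) = 107
  R: 0 + 2(105.1) = 210.2
  Q: 0 + 1(19.95) = 19.95
  M: 0 + 1(19.95) = 19.95

20 lbmol/h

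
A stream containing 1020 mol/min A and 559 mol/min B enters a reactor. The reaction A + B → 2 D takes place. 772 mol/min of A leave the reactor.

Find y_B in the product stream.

0.197

For A: n = n₀ − 1ξ → 772 = 1020 − 1ξ, giving ξ = 248 mol/min.
Outlet amounts (n = n₀ + ν ξ):
  A: 1020 − 1(248) = 772
  B: 559 − 1(248) = 311
  D: 0 + 2(248) = 496
Total out = 1579 mol/min; y_B = 311 / 1579 = 0.197.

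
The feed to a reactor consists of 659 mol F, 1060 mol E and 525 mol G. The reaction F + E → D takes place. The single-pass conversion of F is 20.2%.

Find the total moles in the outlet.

2110 mol

F reacted = 0.202 × 659 = 133.1 mol; ν_F = −1, so ξ = 133.1/1 = 133.1 mol.
Outlet amounts (n = n₀ + ν ξ):
  F: 659 − 1(133.1) = 525.9
  E: 1060 − 1(133.1) = 926.9
  D: 0 + 1(133.1) = 133.1
  G: 525 (inert)
Total out = 525.9 + 926.9 + 133.1 + 525 = 2111 mol.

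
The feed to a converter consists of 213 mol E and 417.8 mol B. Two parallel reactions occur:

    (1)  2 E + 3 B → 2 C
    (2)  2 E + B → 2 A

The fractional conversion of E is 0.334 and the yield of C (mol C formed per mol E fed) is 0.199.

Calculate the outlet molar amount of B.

340 mol

Yield of C: 2ξ₁ / 213 = 0.199 → ξ₁ = 21.19 mol.
Conversion of E: 2ξ₁ + 2ξ₂ = 0.334 × 213 = 71.14 → ξ₂ = 14.38 mol.
Outlet amounts (n = n₀ + Σ ν·ξ):
  E: 213 − 2(21.19) − 2(14.38) = 141.9
  B: 417.8 − 3(21.19) − 1(14.38) = 339.8
  C: 0 + 2(21.19) = 42.39
  A: 0 + 2(14.38) = 28.76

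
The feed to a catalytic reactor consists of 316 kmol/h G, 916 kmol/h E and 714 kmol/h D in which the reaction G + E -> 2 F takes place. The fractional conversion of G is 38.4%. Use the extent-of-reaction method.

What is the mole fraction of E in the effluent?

0.408

G reacted = 0.384 × 316 = 121.3 kmol/h; ν_G = −1, so ξ = 121.3/1 = 121.3 kmol/h.
Outlet amounts (n = n₀ + ν ξ):
  G: 316 − 1(121.3) = 194.7
  E: 916 − 1(121.3) = 794.7
  F: 0 + 2(121.3) = 242.7
  D: 714 (inert)
Total out = 1946 kmol/h; y_E = 794.7 / 1946 = 0.4084.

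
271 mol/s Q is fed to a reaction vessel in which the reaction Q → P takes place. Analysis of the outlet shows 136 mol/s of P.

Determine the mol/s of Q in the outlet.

135 mol/s

For P: n = n₀ + 1ξ → 136 = 0 + 1ξ, giving ξ = 136 mol/s.
Outlet amounts (n = n₀ + ν ξ):
  Q: 271 − 1(136) = 135
  P: 0 + 1(136) = 136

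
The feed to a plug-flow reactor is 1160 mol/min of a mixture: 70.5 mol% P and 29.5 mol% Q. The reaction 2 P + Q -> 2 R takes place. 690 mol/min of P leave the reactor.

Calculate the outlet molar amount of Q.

278 mol/min

For P: n = n₀ − 2ξ → 690 = 817.8 − 2ξ, giving ξ = 63.9 mol/min.
Outlet amounts (n = n₀ + ν ξ):
  P: 817.8 − 2(63.9) = 690
  Q: 342.2 − 1(63.9) = 278.3
  R: 0 + 2(63.9) = 127.8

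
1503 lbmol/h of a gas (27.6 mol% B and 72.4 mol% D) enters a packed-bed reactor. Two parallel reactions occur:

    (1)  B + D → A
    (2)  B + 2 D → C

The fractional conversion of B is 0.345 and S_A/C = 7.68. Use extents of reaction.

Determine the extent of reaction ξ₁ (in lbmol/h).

Conversion of B: B consumed = 0.345 × 414.8 = 143.1 lbmol/h = 1ξ₁ + 1ξ₂.
Selectivity: 1ξ₁ / (1ξ₂) = 7.68 → ξ₁ = 7.68 ξ₂.
Substitute: (1·7.68 + 1) ξ₂ = 143.1 → ξ₂ = 16.49 lbmol/h, ξ₁ = 126.6 lbmol/h.
Outlet amounts (n = n₀ + Σ ν·ξ):
  B: 414.8 − 1(126.6) − 1(16.49) = 271.7
  D: 1088 − 1(126.6) − 2(16.49) = 928.6
  A: 0 + 1(126.6) = 126.6
  C: 0 + 1(16.49) = 16.49

ξ₁ = 127 lbmol/h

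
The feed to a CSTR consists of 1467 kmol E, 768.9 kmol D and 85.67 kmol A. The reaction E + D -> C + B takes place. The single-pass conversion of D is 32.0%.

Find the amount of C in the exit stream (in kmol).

246 kmol

D reacted = 0.32 × 768.9 = 246 kmol; ν_D = −1, so ξ = 246/1 = 246 kmol.
Outlet amounts (n = n₀ + ν ξ):
  E: 1467 − 1(246) = 1221
  D: 768.9 − 1(246) = 522.9
  C: 0 + 1(246) = 246
  B: 0 + 1(246) = 246
  A: 85.67 (inert)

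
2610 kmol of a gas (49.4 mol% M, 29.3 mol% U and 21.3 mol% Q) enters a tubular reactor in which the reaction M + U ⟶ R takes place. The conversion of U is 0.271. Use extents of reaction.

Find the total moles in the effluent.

U reacted = 0.271 × 764.7 = 207.2 kmol; ν_U = −1, so ξ = 207.2/1 = 207.2 kmol.
Outlet amounts (n = n₀ + ν ξ):
  M: 1289 − 1(207.2) = 1082
  U: 764.7 − 1(207.2) = 557.5
  R: 0 + 1(207.2) = 207.2
  Q: 555.9 (inert)
Total out = 1082 + 557.5 + 207.2 + 555.9 = 2403 kmol.

2400 kmol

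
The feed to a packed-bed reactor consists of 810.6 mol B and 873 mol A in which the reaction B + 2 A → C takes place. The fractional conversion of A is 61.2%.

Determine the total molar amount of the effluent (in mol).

A reacted = 0.612 × 873 = 534.3 mol; ν_A = −2, so ξ = 534.3/2 = 267.1 mol.
Outlet amounts (n = n₀ + ν ξ):
  B: 810.6 − 1(267.1) = 543.5
  A: 873 − 2(267.1) = 338.7
  C: 0 + 1(267.1) = 267.1
Total out = 543.5 + 338.7 + 267.1 = 1149 mol.

1150 mol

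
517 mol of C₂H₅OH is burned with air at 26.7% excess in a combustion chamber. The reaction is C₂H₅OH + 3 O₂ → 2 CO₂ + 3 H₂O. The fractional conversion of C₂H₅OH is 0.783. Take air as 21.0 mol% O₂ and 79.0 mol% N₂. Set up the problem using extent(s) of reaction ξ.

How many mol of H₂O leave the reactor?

1210 mol

Stoichiometric O₂ = 3 × 517 = 1551 mol; O₂ fed = 1551 × 1.267 = 1965 mol.
N₂ fed = 1965 × 79/21 = 7393 mol.
Fuel reacted = 0.783 × 517 → ξ = 404.8 mol.
Outlet (n = n₀ + ν ξ):
  C₂H₅OH: 517 − 1(404.8) = 112.2
  O₂: 1965 − 3(404.8) = 750.7
  N₂: 7393 (inert)
  CO₂: 0 + 2(404.8) = 809.6
  H₂O: 0 + 3(404.8) = 1214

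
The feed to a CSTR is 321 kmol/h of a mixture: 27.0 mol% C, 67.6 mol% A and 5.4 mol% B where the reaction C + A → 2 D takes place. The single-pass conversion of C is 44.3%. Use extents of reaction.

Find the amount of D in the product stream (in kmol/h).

C reacted = 0.443 × 86.67 = 38.39 kmol/h; ν_C = −1, so ξ = 38.39/1 = 38.39 kmol/h.
Outlet amounts (n = n₀ + ν ξ):
  C: 86.67 − 1(38.39) = 48.28
  A: 217 − 1(38.39) = 178.6
  D: 0 + 2(38.39) = 76.79
  B: 17.33 (inert)

76.8 kmol/h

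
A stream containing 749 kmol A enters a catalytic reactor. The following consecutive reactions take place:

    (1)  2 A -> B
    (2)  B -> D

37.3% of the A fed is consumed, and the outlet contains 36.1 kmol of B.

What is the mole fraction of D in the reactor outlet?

Conversion of A: A consumed = 2ξ₁ = 0.373 × 749 → ξ₁ = 139.7 kmol.
B balance: n_B = 0 + 1ξ₁ − 1ξ₂ = 36.1 → ξ₂ = (1·139.7 − 36.1)/1 = 103.6 kmol.
Outlet amounts (n = n₀ + Σ ν·ξ):
  A: 749 − 2(139.7) = 469.6
  B: 0 + 1(139.7) − 1(103.6) = 36.1
  D: 0 + 1(103.6) = 103.6
Total out = 609.3 kmol; y_D = 103.6 / 609.3 = 0.17.

0.17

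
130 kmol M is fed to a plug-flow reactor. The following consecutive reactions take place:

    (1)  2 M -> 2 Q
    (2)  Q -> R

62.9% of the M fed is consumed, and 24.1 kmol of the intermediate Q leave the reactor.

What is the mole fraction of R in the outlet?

0.444

Conversion of M: M consumed = 2ξ₁ = 0.629 × 130 → ξ₁ = 40.88 kmol.
Q balance: n_Q = 0 + 2ξ₁ − 1ξ₂ = 24.1 → ξ₂ = (2·40.88 − 24.1)/1 = 57.67 kmol.
Outlet amounts (n = n₀ + Σ ν·ξ):
  M: 130 − 2(40.88) = 48.23
  Q: 0 + 2(40.88) − 1(57.67) = 24.1
  R: 0 + 1(57.67) = 57.67
Total out = 130 kmol; y_R = 57.67 / 130 = 0.4436.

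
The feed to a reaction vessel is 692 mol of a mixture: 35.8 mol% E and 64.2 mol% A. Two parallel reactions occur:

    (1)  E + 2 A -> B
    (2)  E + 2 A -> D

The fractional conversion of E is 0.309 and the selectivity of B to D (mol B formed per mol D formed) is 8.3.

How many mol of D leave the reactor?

8.23 mol

Conversion of E: E consumed = 0.309 × 247.7 = 76.55 mol = 1ξ₁ + 1ξ₂.
Selectivity: 1ξ₁ / (1ξ₂) = 8.3 → ξ₁ = 8.3 ξ₂.
Substitute: (1·8.3 + 1) ξ₂ = 76.55 → ξ₂ = 8.231 mol, ξ₁ = 68.32 mol.
Outlet amounts (n = n₀ + Σ ν·ξ):
  E: 247.7 − 1(68.32) − 1(8.231) = 171.2
  A: 444.3 − 2(68.32) − 2(8.231) = 291.2
  B: 0 + 1(68.32) = 68.32
  D: 0 + 1(8.231) = 8.231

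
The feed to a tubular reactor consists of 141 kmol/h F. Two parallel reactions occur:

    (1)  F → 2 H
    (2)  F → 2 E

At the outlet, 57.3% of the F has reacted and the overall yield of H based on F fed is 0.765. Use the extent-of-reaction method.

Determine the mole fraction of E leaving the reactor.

Yield of H: 2ξ₁ / 141 = 0.765 → ξ₁ = 53.93 kmol/h.
Conversion of F: 1ξ₁ + 1ξ₂ = 0.573 × 141 = 80.79 → ξ₂ = 26.86 kmol/h.
Outlet amounts (n = n₀ + Σ ν·ξ):
  F: 141 − 1(53.93) − 1(26.86) = 60.21
  H: 0 + 2(53.93) = 107.9
  E: 0 + 2(26.86) = 53.72
Total out = 221.8 kmol/h; y_E = 53.72 / 221.8 = 0.2422.

0.242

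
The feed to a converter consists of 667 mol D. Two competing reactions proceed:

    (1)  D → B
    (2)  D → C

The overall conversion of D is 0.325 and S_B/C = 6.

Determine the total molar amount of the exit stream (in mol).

Conversion of D: D consumed = 0.325 × 667 = 216.8 mol = 1ξ₁ + 1ξ₂.
Selectivity: 1ξ₁ / (1ξ₂) = 6 → ξ₁ = 6 ξ₂.
Substitute: (1·6 + 1) ξ₂ = 216.8 → ξ₂ = 30.97 mol, ξ₁ = 185.8 mol.
Outlet amounts (n = n₀ + Σ ν·ξ):
  D: 667 − 1(185.8) − 1(30.97) = 450.2
  B: 0 + 1(185.8) = 185.8
  C: 0 + 1(30.97) = 30.97
Total out = 450.2 + 185.8 + 30.97 = 667 mol.

667 mol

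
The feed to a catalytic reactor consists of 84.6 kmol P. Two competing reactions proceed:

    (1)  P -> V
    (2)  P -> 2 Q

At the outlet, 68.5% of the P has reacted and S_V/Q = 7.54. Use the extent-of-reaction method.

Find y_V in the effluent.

Conversion of P: P consumed = 0.685 × 84.6 = 57.95 kmol = 1ξ₁ + 1ξ₂.
Selectivity: 1ξ₁ / (2ξ₂) = 7.54 → ξ₁ = 15.08 ξ₂.
Substitute: (1·15.08 + 1) ξ₂ = 57.95 → ξ₂ = 3.604 kmol, ξ₁ = 54.35 kmol.
Outlet amounts (n = n₀ + Σ ν·ξ):
  P: 84.6 − 1(54.35) − 1(3.604) = 26.65
  V: 0 + 1(54.35) = 54.35
  Q: 0 + 2(3.604) = 7.208
Total out = 88.2 kmol; y_V = 54.35 / 88.2 = 0.6162.

0.616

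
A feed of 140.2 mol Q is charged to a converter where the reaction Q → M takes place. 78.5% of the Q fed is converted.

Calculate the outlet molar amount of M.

Q reacted = 0.785 × 140.2 = 110.1 mol; ν_Q = −1, so ξ = 110.1/1 = 110.1 mol.
Outlet amounts (n = n₀ + ν ξ):
  Q: 140.2 − 1(110.1) = 30.14
  M: 0 + 1(110.1) = 110.1

110 mol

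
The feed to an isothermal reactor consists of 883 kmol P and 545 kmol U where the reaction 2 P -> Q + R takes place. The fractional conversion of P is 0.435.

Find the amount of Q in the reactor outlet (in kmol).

P reacted = 0.435 × 883 = 384.1 kmol; ν_P = −2, so ξ = 384.1/2 = 192.1 kmol.
Outlet amounts (n = n₀ + ν ξ):
  P: 883 − 2(192.1) = 498.9
  Q: 0 + 1(192.1) = 192.1
  R: 0 + 1(192.1) = 192.1
  U: 545 (inert)

192 kmol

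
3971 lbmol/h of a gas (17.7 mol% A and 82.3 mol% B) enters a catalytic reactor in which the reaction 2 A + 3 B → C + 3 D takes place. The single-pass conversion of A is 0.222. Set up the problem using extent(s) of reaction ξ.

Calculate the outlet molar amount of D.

234 lbmol/h

A reacted = 0.222 × 702.9 = 156 lbmol/h; ν_A = −2, so ξ = 156/2 = 78.02 lbmol/h.
Outlet amounts (n = n₀ + ν ξ):
  A: 702.9 − 2(78.02) = 546.8
  B: 3268 − 3(78.02) = 3034
  C: 0 + 1(78.02) = 78.02
  D: 0 + 3(78.02) = 234.1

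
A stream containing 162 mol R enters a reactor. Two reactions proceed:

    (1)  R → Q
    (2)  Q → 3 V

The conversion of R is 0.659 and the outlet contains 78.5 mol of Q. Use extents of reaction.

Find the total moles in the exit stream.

Conversion of R: R consumed = 1ξ₁ = 0.659 × 162 → ξ₁ = 106.8 mol.
Q balance: n_Q = 0 + 1ξ₁ − 1ξ₂ = 78.5 → ξ₂ = (1·106.8 − 78.5)/1 = 28.26 mol.
Outlet amounts (n = n₀ + Σ ν·ξ):
  R: 162 − 1(106.8) = 55.24
  Q: 0 + 1(106.8) − 1(28.26) = 78.5
  V: 0 + 3(28.26) = 84.77
Total out = 55.24 + 78.5 + 84.77 = 218.5 mol.

219 mol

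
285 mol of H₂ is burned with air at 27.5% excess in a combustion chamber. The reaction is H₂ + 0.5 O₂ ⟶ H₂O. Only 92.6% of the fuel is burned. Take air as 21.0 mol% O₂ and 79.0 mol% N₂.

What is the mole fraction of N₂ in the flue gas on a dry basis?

Stoichiometric O₂ = 0.5 × 285 = 142.5 mol; O₂ fed = 142.5 × 1.275 = 181.7 mol.
N₂ fed = 181.7 × 79/21 = 683.5 mol.
Fuel reacted = 0.926 × 285 → ξ = 263.9 mol.
Outlet (n = n₀ + ν ξ):
  H₂: 285 − 1(263.9) = 21.09
  O₂: 181.7 − 0.5(263.9) = 49.73
  N₂: 683.5 (inert)
  H₂O: 0 + 1(263.9) = 263.9
Dry total = 754.3 mol; y_N₂ (dry) = 683.5 / 754.3 = 0.9061.

0.906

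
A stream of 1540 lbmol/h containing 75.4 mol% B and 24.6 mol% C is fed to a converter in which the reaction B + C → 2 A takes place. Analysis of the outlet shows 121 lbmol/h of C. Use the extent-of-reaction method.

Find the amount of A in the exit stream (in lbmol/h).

For C: n = n₀ − 1ξ → 121 = 378.8 − 1ξ, giving ξ = 257.8 lbmol/h.
Outlet amounts (n = n₀ + ν ξ):
  B: 1161 − 1(257.8) = 903.3
  C: 378.8 − 1(257.8) = 121
  A: 0 + 2(257.8) = 515.7

516 lbmol/h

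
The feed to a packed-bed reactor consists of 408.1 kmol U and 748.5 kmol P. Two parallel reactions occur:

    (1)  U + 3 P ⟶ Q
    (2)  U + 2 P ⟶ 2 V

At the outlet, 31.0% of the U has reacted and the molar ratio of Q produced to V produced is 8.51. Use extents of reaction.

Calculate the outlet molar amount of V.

14 kmol

Conversion of U: U consumed = 0.31 × 408.1 = 126.5 kmol = 1ξ₁ + 1ξ₂.
Selectivity: 1ξ₁ / (2ξ₂) = 8.51 → ξ₁ = 17.02 ξ₂.
Substitute: (1·17.02 + 1) ξ₂ = 126.5 → ξ₂ = 7.021 kmol, ξ₁ = 119.5 kmol.
Outlet amounts (n = n₀ + Σ ν·ξ):
  U: 408.1 − 1(119.5) − 1(7.021) = 281.6
  P: 748.5 − 3(119.5) − 2(7.021) = 376
  Q: 0 + 1(119.5) = 119.5
  V: 0 + 2(7.021) = 14.04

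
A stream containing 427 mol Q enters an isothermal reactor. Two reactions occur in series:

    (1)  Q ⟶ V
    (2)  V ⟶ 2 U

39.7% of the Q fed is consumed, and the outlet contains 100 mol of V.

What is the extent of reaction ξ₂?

ξ₂ = 69.5 mol

Conversion of Q: Q consumed = 1ξ₁ = 0.397 × 427 → ξ₁ = 169.5 mol.
V balance: n_V = 0 + 1ξ₁ − 1ξ₂ = 100 → ξ₂ = (1·169.5 − 100)/1 = 69.52 mol.
Outlet amounts (n = n₀ + Σ ν·ξ):
  Q: 427 − 1(169.5) = 257.5
  V: 0 + 1(169.5) − 1(69.52) = 100
  U: 0 + 2(69.52) = 139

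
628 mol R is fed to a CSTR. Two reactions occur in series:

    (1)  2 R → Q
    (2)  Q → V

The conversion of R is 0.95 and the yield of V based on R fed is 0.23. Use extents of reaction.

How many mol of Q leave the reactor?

Conversion of R: R consumed = 2ξ₁ = 0.95 × 628 → ξ₁ = 298.3 mol.
Yield of V: 1ξ₂ / 628 = 0.23 → ξ₂ = 144.4 mol.
Outlet amounts (n = n₀ + Σ ν·ξ):
  R: 628 − 2(298.3) = 31.4
  Q: 0 + 1(298.3) − 1(144.4) = 153.9
  V: 0 + 1(144.4) = 144.4

154 mol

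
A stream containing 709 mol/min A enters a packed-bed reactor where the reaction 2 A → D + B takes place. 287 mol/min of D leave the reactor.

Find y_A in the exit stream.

0.19

For D: n = n₀ + 1ξ → 287 = 0 + 1ξ, giving ξ = 287 mol/min.
Outlet amounts (n = n₀ + ν ξ):
  A: 709 − 2(287) = 135
  D: 0 + 1(287) = 287
  B: 0 + 1(287) = 287
Total out = 709 mol/min; y_A = 135 / 709 = 0.1904.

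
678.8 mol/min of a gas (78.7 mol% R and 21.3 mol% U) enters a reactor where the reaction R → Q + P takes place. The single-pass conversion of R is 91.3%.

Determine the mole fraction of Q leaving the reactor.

0.418

R reacted = 0.913 × 534.2 = 487.7 mol/min; ν_R = −1, so ξ = 487.7/1 = 487.7 mol/min.
Outlet amounts (n = n₀ + ν ξ):
  R: 534.2 − 1(487.7) = 46.48
  Q: 0 + 1(487.7) = 487.7
  P: 0 + 1(487.7) = 487.7
  U: 144.6 (inert)
Total out = 1167 mol/min; y_Q = 487.7 / 1167 = 0.4181.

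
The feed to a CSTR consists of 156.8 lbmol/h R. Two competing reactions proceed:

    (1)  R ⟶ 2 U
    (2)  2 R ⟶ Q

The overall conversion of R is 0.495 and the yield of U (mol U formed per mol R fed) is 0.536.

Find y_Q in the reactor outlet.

0.0983

Yield of U: 2ξ₁ / 156.8 = 0.536 → ξ₁ = 42.02 lbmol/h.
Conversion of R: 1ξ₁ + 2ξ₂ = 0.495 × 156.8 = 77.62 → ξ₂ = 17.8 lbmol/h.
Outlet amounts (n = n₀ + Σ ν·ξ):
  R: 156.8 − 1(42.02) − 2(17.8) = 79.18
  U: 0 + 2(42.02) = 84.04
  Q: 0 + 1(17.8) = 17.8
Total out = 181 lbmol/h; y_Q = 17.8 / 181 = 0.09831.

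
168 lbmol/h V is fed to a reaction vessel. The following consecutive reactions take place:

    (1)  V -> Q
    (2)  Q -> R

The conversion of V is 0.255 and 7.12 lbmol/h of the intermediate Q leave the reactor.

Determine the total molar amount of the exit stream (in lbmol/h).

168 lbmol/h

Conversion of V: V consumed = 1ξ₁ = 0.255 × 168 → ξ₁ = 42.84 lbmol/h.
Q balance: n_Q = 0 + 1ξ₁ − 1ξ₂ = 7.12 → ξ₂ = (1·42.84 − 7.12)/1 = 35.72 lbmol/h.
Outlet amounts (n = n₀ + Σ ν·ξ):
  V: 168 − 1(42.84) = 125.2
  Q: 0 + 1(42.84) − 1(35.72) = 7.12
  R: 0 + 1(35.72) = 35.72
Total out = 125.2 + 7.12 + 35.72 = 168 lbmol/h.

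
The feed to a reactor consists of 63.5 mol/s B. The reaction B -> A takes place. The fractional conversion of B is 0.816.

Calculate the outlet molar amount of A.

B reacted = 0.816 × 63.5 = 51.82 mol/s; ν_B = −1, so ξ = 51.82/1 = 51.82 mol/s.
Outlet amounts (n = n₀ + ν ξ):
  B: 63.5 − 1(51.82) = 11.68
  A: 0 + 1(51.82) = 51.82

51.8 mol/s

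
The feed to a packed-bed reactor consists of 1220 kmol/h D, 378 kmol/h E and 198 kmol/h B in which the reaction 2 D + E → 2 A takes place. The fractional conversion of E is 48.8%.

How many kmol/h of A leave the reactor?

369 kmol/h

E reacted = 0.488 × 378 = 184.5 kmol/h; ν_E = −1, so ξ = 184.5/1 = 184.5 kmol/h.
Outlet amounts (n = n₀ + ν ξ):
  D: 1220 − 2(184.5) = 851.1
  E: 378 − 1(184.5) = 193.5
  A: 0 + 2(184.5) = 368.9
  B: 198 (inert)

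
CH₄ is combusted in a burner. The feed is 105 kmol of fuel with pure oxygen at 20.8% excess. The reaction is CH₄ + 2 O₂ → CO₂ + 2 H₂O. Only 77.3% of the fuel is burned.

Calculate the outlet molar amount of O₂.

Stoichiometric O₂ = 2 × 105 = 210 kmol; O₂ fed = 210 × 1.208 = 253.7 kmol.
Fuel reacted = 0.773 × 105 → ξ = 81.17 kmol.
Outlet (n = n₀ + ν ξ):
  CH₄: 105 − 1(81.17) = 23.83
  O₂: 253.7 − 2(81.17) = 91.35
  CO₂: 0 + 1(81.17) = 81.17
  H₂O: 0 + 2(81.17) = 162.3

91.3 kmol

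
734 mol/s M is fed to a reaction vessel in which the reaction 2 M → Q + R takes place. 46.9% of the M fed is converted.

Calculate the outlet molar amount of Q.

172 mol/s

M reacted = 0.469 × 734 = 344.2 mol/s; ν_M = −2, so ξ = 344.2/2 = 172.1 mol/s.
Outlet amounts (n = n₀ + ν ξ):
  M: 734 − 2(172.1) = 389.8
  Q: 0 + 1(172.1) = 172.1
  R: 0 + 1(172.1) = 172.1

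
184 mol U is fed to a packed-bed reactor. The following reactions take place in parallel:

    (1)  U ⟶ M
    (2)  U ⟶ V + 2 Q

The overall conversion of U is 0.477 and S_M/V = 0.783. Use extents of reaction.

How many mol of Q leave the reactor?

98.4 mol

Conversion of U: U consumed = 0.477 × 184 = 87.77 mol = 1ξ₁ + 1ξ₂.
Selectivity: 1ξ₁ / (1ξ₂) = 0.783 → ξ₁ = 0.783 ξ₂.
Substitute: (1·0.783 + 1) ξ₂ = 87.77 → ξ₂ = 49.22 mol, ξ₁ = 38.54 mol.
Outlet amounts (n = n₀ + Σ ν·ξ):
  U: 184 − 1(38.54) − 1(49.22) = 96.23
  M: 0 + 1(38.54) = 38.54
  V: 0 + 1(49.22) = 49.22
  Q: 0 + 2(49.22) = 98.45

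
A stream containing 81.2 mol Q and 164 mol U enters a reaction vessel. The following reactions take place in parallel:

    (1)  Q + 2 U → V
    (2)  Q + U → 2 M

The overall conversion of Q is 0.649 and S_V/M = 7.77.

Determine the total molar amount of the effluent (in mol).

146 mol

Conversion of Q: Q consumed = 0.649 × 81.2 = 52.7 mol = 1ξ₁ + 1ξ₂.
Selectivity: 1ξ₁ / (2ξ₂) = 7.77 → ξ₁ = 15.54 ξ₂.
Substitute: (1·15.54 + 1) ξ₂ = 52.7 → ξ₂ = 3.186 mol, ξ₁ = 49.51 mol.
Outlet amounts (n = n₀ + Σ ν·ξ):
  Q: 81.2 − 1(49.51) − 1(3.186) = 28.5
  U: 164 − 2(49.51) − 1(3.186) = 61.79
  V: 0 + 1(49.51) = 49.51
  M: 0 + 2(3.186) = 6.372
Total out = 28.5 + 61.79 + 49.51 + 6.372 = 146.2 mol.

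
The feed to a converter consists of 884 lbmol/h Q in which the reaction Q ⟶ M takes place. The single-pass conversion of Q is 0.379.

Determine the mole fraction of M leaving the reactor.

Q reacted = 0.379 × 884 = 335 lbmol/h; ν_Q = −1, so ξ = 335/1 = 335 lbmol/h.
Outlet amounts (n = n₀ + ν ξ):
  Q: 884 − 1(335) = 549
  M: 0 + 1(335) = 335
Total out = 884 lbmol/h; y_M = 335 / 884 = 0.379.

0.379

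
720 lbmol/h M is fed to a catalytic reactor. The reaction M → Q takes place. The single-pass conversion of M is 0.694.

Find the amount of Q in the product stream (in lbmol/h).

M reacted = 0.694 × 720 = 499.7 lbmol/h; ν_M = −1, so ξ = 499.7/1 = 499.7 lbmol/h.
Outlet amounts (n = n₀ + ν ξ):
  M: 720 − 1(499.7) = 220.3
  Q: 0 + 1(499.7) = 499.7

500 lbmol/h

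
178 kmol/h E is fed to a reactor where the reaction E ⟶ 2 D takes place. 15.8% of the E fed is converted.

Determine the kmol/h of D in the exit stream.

E reacted = 0.158 × 178 = 28.12 kmol/h; ν_E = −1, so ξ = 28.12/1 = 28.12 kmol/h.
Outlet amounts (n = n₀ + ν ξ):
  E: 178 − 1(28.12) = 149.9
  D: 0 + 2(28.12) = 56.25

56.2 kmol/h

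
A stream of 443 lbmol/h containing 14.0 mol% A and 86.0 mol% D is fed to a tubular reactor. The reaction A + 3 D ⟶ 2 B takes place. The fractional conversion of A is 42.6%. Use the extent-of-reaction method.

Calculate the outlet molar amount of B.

A reacted = 0.426 × 62.02 = 26.42 lbmol/h; ν_A = −1, so ξ = 26.42/1 = 26.42 lbmol/h.
Outlet amounts (n = n₀ + ν ξ):
  A: 62.02 − 1(26.42) = 35.6
  D: 381 − 3(26.42) = 301.7
  B: 0 + 2(26.42) = 52.84

52.8 lbmol/h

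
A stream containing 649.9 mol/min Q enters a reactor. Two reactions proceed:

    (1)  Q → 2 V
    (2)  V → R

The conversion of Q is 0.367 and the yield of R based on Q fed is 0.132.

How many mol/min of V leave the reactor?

Conversion of Q: Q consumed = 1ξ₁ = 0.367 × 649.9 → ξ₁ = 238.5 mol/min.
Yield of R: 1ξ₂ / 649.9 = 0.132 → ξ₂ = 85.79 mol/min.
Outlet amounts (n = n₀ + Σ ν·ξ):
  Q: 649.9 − 1(238.5) = 411.4
  V: 0 + 2(238.5) − 1(85.79) = 391.2
  R: 0 + 1(85.79) = 85.79

391 mol/min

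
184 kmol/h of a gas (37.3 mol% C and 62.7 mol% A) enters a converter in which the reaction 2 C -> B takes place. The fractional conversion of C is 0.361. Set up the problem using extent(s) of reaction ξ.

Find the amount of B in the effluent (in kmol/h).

12.4 kmol/h

C reacted = 0.361 × 68.63 = 24.78 kmol/h; ν_C = −2, so ξ = 24.78/2 = 12.39 kmol/h.
Outlet amounts (n = n₀ + ν ξ):
  C: 68.63 − 2(12.39) = 43.86
  B: 0 + 1(12.39) = 12.39
  A: 115.4 (inert)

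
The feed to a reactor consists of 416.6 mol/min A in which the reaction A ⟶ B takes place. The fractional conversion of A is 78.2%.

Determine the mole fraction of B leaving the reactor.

0.782

A reacted = 0.782 × 416.6 = 325.8 mol/min; ν_A = −1, so ξ = 325.8/1 = 325.8 mol/min.
Outlet amounts (n = n₀ + ν ξ):
  A: 416.6 − 1(325.8) = 90.82
  B: 0 + 1(325.8) = 325.8
Total out = 416.6 mol/min; y_B = 325.8 / 416.6 = 0.782.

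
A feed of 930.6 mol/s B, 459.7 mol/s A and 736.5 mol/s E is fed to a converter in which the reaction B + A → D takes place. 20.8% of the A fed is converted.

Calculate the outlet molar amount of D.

95.6 mol/s

A reacted = 0.208 × 459.7 = 95.62 mol/s; ν_A = −1, so ξ = 95.62/1 = 95.62 mol/s.
Outlet amounts (n = n₀ + ν ξ):
  B: 930.6 − 1(95.62) = 835
  A: 459.7 − 1(95.62) = 364.1
  D: 0 + 1(95.62) = 95.62
  E: 736.5 (inert)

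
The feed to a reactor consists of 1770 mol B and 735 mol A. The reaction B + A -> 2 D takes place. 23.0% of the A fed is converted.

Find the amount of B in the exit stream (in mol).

1600 mol

A reacted = 0.23 × 735 = 169.1 mol; ν_A = −1, so ξ = 169.1/1 = 169.1 mol.
Outlet amounts (n = n₀ + ν ξ):
  B: 1770 − 1(169.1) = 1601
  A: 735 − 1(169.1) = 566
  D: 0 + 2(169.1) = 338.1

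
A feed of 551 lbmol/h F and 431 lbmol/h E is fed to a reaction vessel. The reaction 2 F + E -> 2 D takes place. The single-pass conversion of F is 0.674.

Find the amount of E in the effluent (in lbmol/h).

245 lbmol/h

F reacted = 0.674 × 551 = 371.4 lbmol/h; ν_F = −2, so ξ = 371.4/2 = 185.7 lbmol/h.
Outlet amounts (n = n₀ + ν ξ):
  F: 551 − 2(185.7) = 179.6
  E: 431 − 1(185.7) = 245.3
  D: 0 + 2(185.7) = 371.4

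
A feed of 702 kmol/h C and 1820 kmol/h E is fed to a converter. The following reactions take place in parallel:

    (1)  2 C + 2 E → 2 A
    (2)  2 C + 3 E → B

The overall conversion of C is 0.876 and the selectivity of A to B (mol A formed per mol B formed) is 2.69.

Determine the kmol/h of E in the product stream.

1070 kmol/h

Conversion of C: C consumed = 0.876 × 702 = 615 kmol/h = 2ξ₁ + 2ξ₂.
Selectivity: 2ξ₁ / (1ξ₂) = 2.69 → ξ₁ = 1.345 ξ₂.
Substitute: (2·1.345 + 2) ξ₂ = 615 → ξ₂ = 131.1 kmol/h, ξ₁ = 176.4 kmol/h.
Outlet amounts (n = n₀ + Σ ν·ξ):
  C: 702 − 2(176.4) − 2(131.1) = 87.05
  E: 1820 − 2(176.4) − 3(131.1) = 1074
  A: 0 + 2(176.4) = 352.7
  B: 0 + 1(131.1) = 131.1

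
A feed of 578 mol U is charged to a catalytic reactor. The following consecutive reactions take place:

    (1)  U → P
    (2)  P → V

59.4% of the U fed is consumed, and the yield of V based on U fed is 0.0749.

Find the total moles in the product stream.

Conversion of U: U consumed = 1ξ₁ = 0.594 × 578 → ξ₁ = 343.3 mol.
Yield of V: 1ξ₂ / 578 = 0.0749 → ξ₂ = 43.29 mol.
Outlet amounts (n = n₀ + Σ ν·ξ):
  U: 578 − 1(343.3) = 234.7
  P: 0 + 1(343.3) − 1(43.29) = 300
  V: 0 + 1(43.29) = 43.29
Total out = 234.7 + 300 + 43.29 = 578 mol.

578 mol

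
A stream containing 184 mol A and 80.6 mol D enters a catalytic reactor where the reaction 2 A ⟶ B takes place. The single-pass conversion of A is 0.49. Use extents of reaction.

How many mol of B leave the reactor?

45.1 mol

A reacted = 0.49 × 184 = 90.16 mol; ν_A = −2, so ξ = 90.16/2 = 45.08 mol.
Outlet amounts (n = n₀ + ν ξ):
  A: 184 − 2(45.08) = 93.84
  B: 0 + 1(45.08) = 45.08
  D: 80.6 (inert)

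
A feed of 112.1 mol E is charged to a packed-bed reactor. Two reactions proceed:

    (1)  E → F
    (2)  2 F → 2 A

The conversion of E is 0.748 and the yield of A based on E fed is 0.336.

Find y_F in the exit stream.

0.412

Conversion of E: E consumed = 1ξ₁ = 0.748 × 112.1 → ξ₁ = 83.85 mol.
Yield of A: 2ξ₂ / 112.1 = 0.336 → ξ₂ = 18.83 mol.
Outlet amounts (n = n₀ + Σ ν·ξ):
  E: 112.1 − 1(83.85) = 28.25
  F: 0 + 1(83.85) − 2(18.83) = 46.19
  A: 0 + 2(18.83) = 37.67
Total out = 112.1 mol; y_F = 46.19 / 112.1 = 0.412.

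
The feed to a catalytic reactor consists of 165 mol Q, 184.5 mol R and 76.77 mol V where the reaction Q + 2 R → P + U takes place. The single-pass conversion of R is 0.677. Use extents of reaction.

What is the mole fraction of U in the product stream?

0.172

R reacted = 0.677 × 184.5 = 124.9 mol; ν_R = −2, so ξ = 124.9/2 = 62.45 mol.
Outlet amounts (n = n₀ + ν ξ):
  Q: 165 − 1(62.45) = 102.5
  R: 184.5 − 2(62.45) = 59.59
  P: 0 + 1(62.45) = 62.45
  U: 0 + 1(62.45) = 62.45
  V: 76.77 (inert)
Total out = 363.8 mol; y_U = 62.45 / 363.8 = 0.1717.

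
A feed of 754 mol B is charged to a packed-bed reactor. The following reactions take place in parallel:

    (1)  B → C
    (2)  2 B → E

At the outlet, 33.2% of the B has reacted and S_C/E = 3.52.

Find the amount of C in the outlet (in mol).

Conversion of B: B consumed = 0.332 × 754 = 250.3 mol = 1ξ₁ + 2ξ₂.
Selectivity: 1ξ₁ / (1ξ₂) = 3.52 → ξ₁ = 3.52 ξ₂.
Substitute: (1·3.52 + 2) ξ₂ = 250.3 → ξ₂ = 45.35 mol, ξ₁ = 159.6 mol.
Outlet amounts (n = n₀ + Σ ν·ξ):
  B: 754 − 1(159.6) − 2(45.35) = 503.7
  C: 0 + 1(159.6) = 159.6
  E: 0 + 1(45.35) = 45.35

160 mol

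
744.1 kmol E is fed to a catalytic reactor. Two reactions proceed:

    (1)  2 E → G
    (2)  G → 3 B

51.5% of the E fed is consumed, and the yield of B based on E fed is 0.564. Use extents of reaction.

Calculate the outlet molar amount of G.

51.7 kmol

Conversion of E: E consumed = 2ξ₁ = 0.515 × 744.1 → ξ₁ = 191.6 kmol.
Yield of B: 3ξ₂ / 744.1 = 0.564 → ξ₂ = 139.9 kmol.
Outlet amounts (n = n₀ + Σ ν·ξ):
  E: 744.1 − 2(191.6) = 360.9
  G: 0 + 1(191.6) − 1(139.9) = 51.71
  B: 0 + 3(139.9) = 419.7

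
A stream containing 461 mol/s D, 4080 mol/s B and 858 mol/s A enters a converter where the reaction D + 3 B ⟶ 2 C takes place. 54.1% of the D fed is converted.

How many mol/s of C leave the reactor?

499 mol/s

D reacted = 0.541 × 461 = 249.4 mol/s; ν_D = −1, so ξ = 249.4/1 = 249.4 mol/s.
Outlet amounts (n = n₀ + ν ξ):
  D: 461 − 1(249.4) = 211.6
  B: 4080 − 3(249.4) = 3332
  C: 0 + 2(249.4) = 498.8
  A: 858 (inert)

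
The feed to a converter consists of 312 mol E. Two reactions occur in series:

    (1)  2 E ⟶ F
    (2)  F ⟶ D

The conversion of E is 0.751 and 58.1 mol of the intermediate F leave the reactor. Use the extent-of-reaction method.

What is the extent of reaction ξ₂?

ξ₂ = 59.1 mol

Conversion of E: E consumed = 2ξ₁ = 0.751 × 312 → ξ₁ = 117.2 mol.
F balance: n_F = 0 + 1ξ₁ − 1ξ₂ = 58.1 → ξ₂ = (1·117.2 − 58.1)/1 = 59.06 mol.
Outlet amounts (n = n₀ + Σ ν·ξ):
  E: 312 − 2(117.2) = 77.69
  F: 0 + 1(117.2) − 1(59.06) = 58.1
  D: 0 + 1(59.06) = 59.06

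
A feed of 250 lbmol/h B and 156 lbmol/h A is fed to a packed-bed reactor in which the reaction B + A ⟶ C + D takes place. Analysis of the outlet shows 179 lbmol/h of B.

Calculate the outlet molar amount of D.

For B: n = n₀ − 1ξ → 179 = 250 − 1ξ, giving ξ = 71 lbmol/h.
Outlet amounts (n = n₀ + ν ξ):
  B: 250 − 1(71) = 179
  A: 156 − 1(71) = 85
  C: 0 + 1(71) = 71
  D: 0 + 1(71) = 71

71 lbmol/h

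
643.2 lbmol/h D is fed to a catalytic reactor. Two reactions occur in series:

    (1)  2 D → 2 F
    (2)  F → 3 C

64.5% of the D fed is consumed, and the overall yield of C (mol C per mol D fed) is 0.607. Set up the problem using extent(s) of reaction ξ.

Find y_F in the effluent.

Conversion of D: D consumed = 2ξ₁ = 0.645 × 643.2 → ξ₁ = 207.4 lbmol/h.
Yield of C: 3ξ₂ / 643.2 = 0.607 → ξ₂ = 130.1 lbmol/h.
Outlet amounts (n = n₀ + Σ ν·ξ):
  D: 643.2 − 2(207.4) = 228.3
  F: 0 + 2(207.4) − 1(130.1) = 284.7
  C: 0 + 3(130.1) = 390.4
Total out = 903.5 lbmol/h; y_F = 284.7 / 903.5 = 0.3151.

0.315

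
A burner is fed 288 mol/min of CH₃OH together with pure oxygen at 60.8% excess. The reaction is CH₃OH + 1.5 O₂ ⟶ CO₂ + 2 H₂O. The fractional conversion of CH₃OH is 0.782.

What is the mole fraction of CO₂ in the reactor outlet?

Stoichiometric O₂ = 1.5 × 288 = 432 mol/min; O₂ fed = 432 × 1.608 = 694.7 mol/min.
Fuel reacted = 0.782 × 288 → ξ = 225.2 mol/min.
Outlet (n = n₀ + ν ξ):
  CH₃OH: 288 − 1(225.2) = 62.78
  O₂: 694.7 − 1.5(225.2) = 356.8
  CO₂: 0 + 1(225.2) = 225.2
  H₂O: 0 + 2(225.2) = 450.4
Total out = 1095 mol/min; y_CO₂ = 225.2 / 1095 = 0.2056.

0.206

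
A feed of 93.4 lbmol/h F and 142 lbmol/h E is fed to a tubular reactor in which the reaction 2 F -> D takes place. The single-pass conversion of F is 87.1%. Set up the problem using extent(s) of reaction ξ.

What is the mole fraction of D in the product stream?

0.209

F reacted = 0.871 × 93.4 = 81.35 lbmol/h; ν_F = −2, so ξ = 81.35/2 = 40.68 lbmol/h.
Outlet amounts (n = n₀ + ν ξ):
  F: 93.4 − 2(40.68) = 12.05
  D: 0 + 1(40.68) = 40.68
  E: 142 (inert)
Total out = 194.7 lbmol/h; y_D = 40.68 / 194.7 = 0.2089.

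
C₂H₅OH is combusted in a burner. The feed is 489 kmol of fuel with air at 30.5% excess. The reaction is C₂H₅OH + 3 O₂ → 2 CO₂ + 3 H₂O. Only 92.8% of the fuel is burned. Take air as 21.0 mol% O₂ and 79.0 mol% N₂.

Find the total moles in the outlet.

10100 kmol

Stoichiometric O₂ = 3 × 489 = 1467 kmol; O₂ fed = 1467 × 1.305 = 1914 kmol.
N₂ fed = 1914 × 79/21 = 7202 kmol.
Fuel reacted = 0.928 × 489 → ξ = 453.8 kmol.
Outlet (n = n₀ + ν ξ):
  C₂H₅OH: 489 − 1(453.8) = 35.21
  O₂: 1914 − 3(453.8) = 553.1
  N₂: 7202 (inert)
  CO₂: 0 + 2(453.8) = 907.6
  H₂O: 0 + 3(453.8) = 1361
Total out = 35.21 + 553.1 + 7202 + 907.6 + 1361 = 10060 kmol.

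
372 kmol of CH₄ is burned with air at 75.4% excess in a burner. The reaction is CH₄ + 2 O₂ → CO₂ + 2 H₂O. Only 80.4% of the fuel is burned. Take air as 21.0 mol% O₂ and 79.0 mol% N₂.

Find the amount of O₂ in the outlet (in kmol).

Stoichiometric O₂ = 2 × 372 = 744 kmol; O₂ fed = 744 × 1.754 = 1305 kmol.
N₂ fed = 1305 × 79/21 = 4909 kmol.
Fuel reacted = 0.804 × 372 → ξ = 299.1 kmol.
Outlet (n = n₀ + ν ξ):
  CH₄: 372 − 1(299.1) = 72.91
  O₂: 1305 − 2(299.1) = 706.8
  N₂: 4909 (inert)
  CO₂: 0 + 1(299.1) = 299.1
  H₂O: 0 + 2(299.1) = 598.2

707 kmol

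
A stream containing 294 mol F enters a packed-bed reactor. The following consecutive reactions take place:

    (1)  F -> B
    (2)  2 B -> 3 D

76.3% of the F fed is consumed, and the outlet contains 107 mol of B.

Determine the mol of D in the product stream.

Conversion of F: F consumed = 1ξ₁ = 0.763 × 294 → ξ₁ = 224.3 mol.
B balance: n_B = 0 + 1ξ₁ − 2ξ₂ = 107 → ξ₂ = (1·224.3 − 107)/2 = 58.66 mol.
Outlet amounts (n = n₀ + Σ ν·ξ):
  F: 294 − 1(224.3) = 69.68
  B: 0 + 1(224.3) − 2(58.66) = 107
  D: 0 + 3(58.66) = 176

176 mol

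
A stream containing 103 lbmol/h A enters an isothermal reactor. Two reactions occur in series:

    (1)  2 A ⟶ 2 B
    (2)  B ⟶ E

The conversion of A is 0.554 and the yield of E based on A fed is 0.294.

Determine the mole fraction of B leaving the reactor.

0.26

Conversion of A: A consumed = 2ξ₁ = 0.554 × 103 → ξ₁ = 28.53 lbmol/h.
Yield of E: 1ξ₂ / 103 = 0.294 → ξ₂ = 30.28 lbmol/h.
Outlet amounts (n = n₀ + Σ ν·ξ):
  A: 103 − 2(28.53) = 45.94
  B: 0 + 2(28.53) − 1(30.28) = 26.78
  E: 0 + 1(30.28) = 30.28
Total out = 103 lbmol/h; y_B = 26.78 / 103 = 0.26.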